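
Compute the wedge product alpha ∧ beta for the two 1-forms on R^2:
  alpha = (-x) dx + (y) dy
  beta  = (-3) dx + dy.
alpha ∧ beta = (-x + 3*y) dx ∧ dy

Distribute the wedge, using dx_i ∧ dx_j = -dx_j ∧ dx_i and dx_i ∧ dx_i = 0. For each pair (i, j) with i < j, the coefficient of dx_i ∧ dx_j in alpha ∧ beta is (alpha_i * beta_j - alpha_j * beta_i). Collecting: alpha ∧ beta = (-x + 3*y) dx ∧ dy.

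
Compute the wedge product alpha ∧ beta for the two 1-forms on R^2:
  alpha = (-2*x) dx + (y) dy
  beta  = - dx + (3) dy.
alpha ∧ beta = (-6*x + y) dx ∧ dy

Distribute the wedge, using dx_i ∧ dx_j = -dx_j ∧ dx_i and dx_i ∧ dx_i = 0. For each pair (i, j) with i < j, the coefficient of dx_i ∧ dx_j in alpha ∧ beta is (alpha_i * beta_j - alpha_j * beta_i). Collecting: alpha ∧ beta = (-6*x + y) dx ∧ dy.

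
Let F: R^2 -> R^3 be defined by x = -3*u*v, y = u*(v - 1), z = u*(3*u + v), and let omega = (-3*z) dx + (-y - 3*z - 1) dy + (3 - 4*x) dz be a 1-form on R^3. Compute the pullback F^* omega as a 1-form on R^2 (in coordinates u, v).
F^* omega = (90*u^2*v + 9*u^2 + 17*u*v^2 + 5*u*v + 17*u + 2*v + 1) du + (u*(18*u^2 + 17*u*v + u + 2)) dv

Using F^*(f dg) = (f ∘ F) d(g ∘ F), substitute each coordinate x_i by F_i(u, v) in f_i, and replace dx_i by d F_i = (∂F_i/∂u) du + (∂F_i/∂v) dv.
  For the x component: f_1(F) = 3*u*(-3*u - v); d F_1 = (-3*v) du + (-3*u) dv
  For the y component: f_2(F) = -9*u^2 - 4*u*v + u - 1; d F_2 = (v - 1) du + (u) dv
  For the z component: f_3(F) = 12*u*v + 3; d F_3 = (6*u + v) du + (u) dv
Combining and collecting du, dv coefficients:
  coeff of du: 90*u^2*v + 9*u^2 + 17*u*v^2 + 5*u*v + 17*u + 2*v + 1
  coeff of dv: u*(18*u^2 + 17*u*v + u + 2)
F^* omega = (90*u^2*v + 9*u^2 + 17*u*v^2 + 5*u*v + 17*u + 2*v + 1) du + (u*(18*u^2 + 17*u*v + u + 2)) dv.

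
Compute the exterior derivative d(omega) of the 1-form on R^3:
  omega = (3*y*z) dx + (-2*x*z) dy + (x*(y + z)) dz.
d(omega) = (-5*z) dx ∧ dy + (-2*y + z) dx ∧ dz + (3*x) dy ∧ dz

For a 1-form omega = sum_i f_i dx_i, the exterior derivative is
  d(omega) = sum_{i < j} (∂f_j/∂x_i - ∂f_i/∂x_j) dx_i ∧ dx_j.
  coefficient of dx ∧ dy: ∂f_2/∂x - ∂f_1/∂y = ∂(-2*x*z)/∂x - ∂(3*y*z)/∂y = -5*z
  coefficient of dx ∧ dz: ∂f_3/∂x - ∂f_1/∂z = ∂(x*(y + z))/∂x - ∂(3*y*z)/∂z = -2*y + z
  coefficient of dy ∧ dz: ∂f_3/∂y - ∂f_2/∂z = ∂(x*(y + z))/∂y - ∂(-2*x*z)/∂z = 3*x
Assembling: d(omega) = (-5*z) dx ∧ dy + (-2*y + z) dx ∧ dz + (3*x) dy ∧ dz.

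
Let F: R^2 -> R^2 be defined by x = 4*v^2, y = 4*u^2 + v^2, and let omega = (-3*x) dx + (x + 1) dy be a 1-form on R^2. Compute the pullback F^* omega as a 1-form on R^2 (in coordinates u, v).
F^* omega = (8*u*(4*v^2 + 1)) du + (-88*v^3 + 2*v) dv

Using F^*(f dg) = (f ∘ F) d(g ∘ F), substitute each coordinate x_i by F_i(u, v) in f_i, and replace dx_i by d F_i = (∂F_i/∂u) du + (∂F_i/∂v) dv.
  For the x component: f_1(F) = -12*v^2; d F_1 = (0) du + (8*v) dv
  For the y component: f_2(F) = 4*v^2 + 1; d F_2 = (8*u) du + (2*v) dv
Combining and collecting du, dv coefficients:
  coeff of du: 8*u*(4*v^2 + 1)
  coeff of dv: -88*v^3 + 2*v
F^* omega = (8*u*(4*v^2 + 1)) du + (-88*v^3 + 2*v) dv.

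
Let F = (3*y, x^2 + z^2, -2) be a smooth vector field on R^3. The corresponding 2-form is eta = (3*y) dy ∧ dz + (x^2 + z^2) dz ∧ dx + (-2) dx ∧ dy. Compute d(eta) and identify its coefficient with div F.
d(eta) = (0) dx ∧ dy ∧ dz; div F = 0

For a 2-form in R^3 of the form above, applying d gives a 3-form with coefficient ∂P/∂x + ∂Q/∂y + ∂R/∂z:
  ∂P/∂x = 0
  ∂Q/∂y = 0
  ∂R/∂z = 0
Sum = 0, which is exactly div F.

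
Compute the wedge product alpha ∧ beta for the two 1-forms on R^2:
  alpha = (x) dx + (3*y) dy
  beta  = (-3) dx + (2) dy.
alpha ∧ beta = (2*x + 9*y) dx ∧ dy

Distribute the wedge, using dx_i ∧ dx_j = -dx_j ∧ dx_i and dx_i ∧ dx_i = 0. For each pair (i, j) with i < j, the coefficient of dx_i ∧ dx_j in alpha ∧ beta is (alpha_i * beta_j - alpha_j * beta_i). Collecting: alpha ∧ beta = (2*x + 9*y) dx ∧ dy.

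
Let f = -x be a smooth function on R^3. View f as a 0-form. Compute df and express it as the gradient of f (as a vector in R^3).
df = (-1) dx + (0) dy + (0) dz; grad f = (-1, 0, 0)

For a 0-form f, d f = (∂f/∂x) dx + (∂f/∂y) dy + (∂f/∂z) dz. The components of the vector representation are exactly the entries of grad f in Cartesian coordinates:
  ∂f/∂x = -1
  ∂f/∂y = 0
  ∂f/∂z = 0.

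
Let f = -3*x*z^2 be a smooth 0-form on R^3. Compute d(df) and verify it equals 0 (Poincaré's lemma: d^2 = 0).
d(df) = 0

Step 1: df = sum_i (∂f/∂x_i) dx_i = (-3*z^2) dx + (0) dy + (-6*x*z) dz.
Step 2: Apply d again. Using the 1-form formula, the coefficient of dx ∧ dy in d(df) is ∂^2 f/∂x ∂y - ∂^2 f/∂y ∂x = (0) - (0) = 0 (equality of mixed partials for smooth f).
Similarly for dx ∧ dz and dy ∧ dz — all coefficients vanish. So d(df) = 0.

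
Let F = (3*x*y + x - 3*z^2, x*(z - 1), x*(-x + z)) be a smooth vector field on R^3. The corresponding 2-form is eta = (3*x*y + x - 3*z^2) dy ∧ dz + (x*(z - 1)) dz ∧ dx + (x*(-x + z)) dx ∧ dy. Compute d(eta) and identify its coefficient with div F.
d(eta) = (x + 3*y + 1) dx ∧ dy ∧ dz; div F = x + 3*y + 1

For a 2-form in R^3 of the form above, applying d gives a 3-form with coefficient ∂P/∂x + ∂Q/∂y + ∂R/∂z:
  ∂P/∂x = 3*y + 1
  ∂Q/∂y = 0
  ∂R/∂z = x
Sum = x + 3*y + 1, which is exactly div F.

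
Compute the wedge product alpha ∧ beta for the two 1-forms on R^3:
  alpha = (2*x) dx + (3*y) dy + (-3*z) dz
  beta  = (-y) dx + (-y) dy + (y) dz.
alpha ∧ beta = (y*(-2*x + 3*y)) dx ∧ dy + (y*(2*x - 3*z)) dx ∧ dz + (3*y*(y - z)) dy ∧ dz

Distribute the wedge, using dx_i ∧ dx_j = -dx_j ∧ dx_i and dx_i ∧ dx_i = 0. For each pair (i, j) with i < j, the coefficient of dx_i ∧ dx_j in alpha ∧ beta is (alpha_i * beta_j - alpha_j * beta_i). Collecting: alpha ∧ beta = (y*(-2*x + 3*y)) dx ∧ dy + (y*(2*x - 3*z)) dx ∧ dz + (3*y*(y - z)) dy ∧ dz.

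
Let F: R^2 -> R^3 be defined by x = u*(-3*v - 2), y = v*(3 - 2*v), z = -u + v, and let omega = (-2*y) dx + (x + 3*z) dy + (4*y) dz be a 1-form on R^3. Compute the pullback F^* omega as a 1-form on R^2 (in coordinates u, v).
F^* omega = (v^2*(18 - 12*v)) du + (29*u*v - 15*u - 20*v^2 + 21*v) dv

Using F^*(f dg) = (f ∘ F) d(g ∘ F), substitute each coordinate x_i by F_i(u, v) in f_i, and replace dx_i by d F_i = (∂F_i/∂u) du + (∂F_i/∂v) dv.
  For the x component: f_1(F) = 2*v*(2*v - 3); d F_1 = (-3*v - 2) du + (-3*u) dv
  For the y component: f_2(F) = -3*u*v - 5*u + 3*v; d F_2 = (0) du + (3 - 4*v) dv
  For the z component: f_3(F) = 4*v*(3 - 2*v); d F_3 = (-1) du + (1) dv
Combining and collecting du, dv coefficients:
  coeff of du: v^2*(18 - 12*v)
  coeff of dv: 29*u*v - 15*u - 20*v^2 + 21*v
F^* omega = (v^2*(18 - 12*v)) du + (29*u*v - 15*u - 20*v^2 + 21*v) dv.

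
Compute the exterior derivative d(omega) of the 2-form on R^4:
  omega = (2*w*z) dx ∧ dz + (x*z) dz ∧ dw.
d(omega) = (3*z) dx ∧ dz ∧ dw

For a 2-form omega = sum_{i<j} g_{ij} dx_i ∧ dx_j, the exterior derivative is
  d(omega) = sum_{i<j} d(g_{ij}) ∧ dx_i ∧ dx_j = sum_{i<j, k} (∂g_{ij}/∂x_k) dx_k ∧ dx_i ∧ dx_j.
Expand each term, using dx_k ∧ dx_i ∧ dx_j = sgn(permutation) dx_{(a)} ∧ dx_{(b)} ∧ dx_{(c)} with (a < b < c) sorted:
  d(2*w*z) includes (∂/∂w)(2*w*z) dw = (2*z) dw, which multiplied by dx ∧ dz gives (2*z) dx ∧ dz ∧ dw
  d(x*z) includes (∂/∂x)(x*z) dx = (z) dx, which multiplied by dz ∧ dw gives (z) dx ∧ dz ∧ dw
Collecting like 3-forms: d(omega) = (3*z) dx ∧ dz ∧ dw.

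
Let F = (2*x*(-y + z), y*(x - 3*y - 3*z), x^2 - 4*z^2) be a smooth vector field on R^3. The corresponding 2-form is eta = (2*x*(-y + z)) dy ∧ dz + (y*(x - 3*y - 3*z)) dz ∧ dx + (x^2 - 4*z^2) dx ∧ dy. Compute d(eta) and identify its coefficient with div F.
d(eta) = (x - 8*y - 9*z) dx ∧ dy ∧ dz; div F = x - 8*y - 9*z

For a 2-form in R^3 of the form above, applying d gives a 3-form with coefficient ∂P/∂x + ∂Q/∂y + ∂R/∂z:
  ∂P/∂x = -2*y + 2*z
  ∂Q/∂y = x - 6*y - 3*z
  ∂R/∂z = -8*z
Sum = x - 8*y - 9*z, which is exactly div F.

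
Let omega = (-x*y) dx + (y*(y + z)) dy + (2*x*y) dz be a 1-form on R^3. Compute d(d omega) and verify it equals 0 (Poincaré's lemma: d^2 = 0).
d(d omega) = 0

Step 1: d omega = sum_{i<j} (∂f_j/∂x_i - ∂f_i/∂x_j) dx_i ∧ dx_j:
  coeff of dx ∧ dy: x
  coeff of dx ∧ dz: 2*y
  coeff of dy ∧ dz: 2*x - y
Step 2: Apply d again to each 2-form coefficient. The only possible 3-form in R^3 is dx ∧ dy ∧ dz, with coefficient
  ∂(coeff of dy∧dz)/∂x - ∂(coeff of dx∧dz)/∂y + ∂(coeff of dx∧dy)/∂z
  = ∂/∂x (2*x - y) - ∂/∂y (2*y) + ∂/∂z (x).
Each of these terms simplifies to sums of mixed partials that cancel in pairs. The result is 0 (by equality of mixed partials for smooth functions — Schwarz / Clairaut).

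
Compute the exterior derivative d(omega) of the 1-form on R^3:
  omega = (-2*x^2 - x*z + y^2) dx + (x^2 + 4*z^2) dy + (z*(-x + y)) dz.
d(omega) = (2*x - 2*y) dx ∧ dy + (x - z) dx ∧ dz + (-7*z) dy ∧ dz

For a 1-form omega = sum_i f_i dx_i, the exterior derivative is
  d(omega) = sum_{i < j} (∂f_j/∂x_i - ∂f_i/∂x_j) dx_i ∧ dx_j.
  coefficient of dx ∧ dy: ∂f_2/∂x - ∂f_1/∂y = ∂(x^2 + 4*z^2)/∂x - ∂(-2*x^2 - x*z + y^2)/∂y = 2*x - 2*y
  coefficient of dx ∧ dz: ∂f_3/∂x - ∂f_1/∂z = ∂(z*(-x + y))/∂x - ∂(-2*x^2 - x*z + y^2)/∂z = x - z
  coefficient of dy ∧ dz: ∂f_3/∂y - ∂f_2/∂z = ∂(z*(-x + y))/∂y - ∂(x^2 + 4*z^2)/∂z = -7*z
Assembling: d(omega) = (2*x - 2*y) dx ∧ dy + (x - z) dx ∧ dz + (-7*z) dy ∧ dz.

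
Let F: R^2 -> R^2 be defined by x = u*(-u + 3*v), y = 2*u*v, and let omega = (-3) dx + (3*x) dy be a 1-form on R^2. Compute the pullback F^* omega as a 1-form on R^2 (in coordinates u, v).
F^* omega = (-6*u^2*v + 18*u*v^2 + 6*u - 9*v) du + (3*u*(-2*u^2 + 6*u*v - 3)) dv

Using F^*(f dg) = (f ∘ F) d(g ∘ F), substitute each coordinate x_i by F_i(u, v) in f_i, and replace dx_i by d F_i = (∂F_i/∂u) du + (∂F_i/∂v) dv.
  For the x component: f_1(F) = -3; d F_1 = (-2*u + 3*v) du + (3*u) dv
  For the y component: f_2(F) = 3*u*(-u + 3*v); d F_2 = (2*v) du + (2*u) dv
Combining and collecting du, dv coefficients:
  coeff of du: -6*u^2*v + 18*u*v^2 + 6*u - 9*v
  coeff of dv: 3*u*(-2*u^2 + 6*u*v - 3)
F^* omega = (-6*u^2*v + 18*u*v^2 + 6*u - 9*v) du + (3*u*(-2*u^2 + 6*u*v - 3)) dv.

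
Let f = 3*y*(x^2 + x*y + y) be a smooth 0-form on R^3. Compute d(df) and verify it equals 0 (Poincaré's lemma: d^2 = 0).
d(df) = 0

Step 1: df = sum_i (∂f/∂x_i) dx_i = (3*y*(2*x + y)) dx + (3*x^2 + 6*x*y + 6*y) dy + (0) dz.
Step 2: Apply d again. Using the 1-form formula, the coefficient of dx ∧ dy in d(df) is ∂^2 f/∂x ∂y - ∂^2 f/∂y ∂x = (6*x + 6*y) - (6*x + 6*y) = 0 (equality of mixed partials for smooth f).
Similarly for dx ∧ dz and dy ∧ dz — all coefficients vanish. So d(df) = 0.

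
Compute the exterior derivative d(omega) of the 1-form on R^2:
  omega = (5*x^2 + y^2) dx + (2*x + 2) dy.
d(omega) = (2 - 2*y) dx ∧ dy

For a 1-form omega = sum_i f_i dx_i, the exterior derivative is
  d(omega) = sum_{i < j} (∂f_j/∂x_i - ∂f_i/∂x_j) dx_i ∧ dx_j.
  coefficient of dx ∧ dy: ∂f_2/∂x - ∂f_1/∂y = ∂(2*x + 2)/∂x - ∂(5*x^2 + y^2)/∂y = 2 - 2*y
Assembling: d(omega) = (2 - 2*y) dx ∧ dy.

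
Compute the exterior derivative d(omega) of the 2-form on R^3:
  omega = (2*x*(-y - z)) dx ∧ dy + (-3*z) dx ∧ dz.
d(omega) = (-2*x) dx ∧ dy ∧ dz

For a 2-form omega = sum_{i<j} g_{ij} dx_i ∧ dx_j, the exterior derivative is
  d(omega) = sum_{i<j} d(g_{ij}) ∧ dx_i ∧ dx_j = sum_{i<j, k} (∂g_{ij}/∂x_k) dx_k ∧ dx_i ∧ dx_j.
Expand each term, using dx_k ∧ dx_i ∧ dx_j = sgn(permutation) dx_{(a)} ∧ dx_{(b)} ∧ dx_{(c)} with (a < b < c) sorted:
  d(2*x*(-y - z)) includes (∂/∂z)(2*x*(-y - z)) dz = (-2*x) dz, which multiplied by dx ∧ dy gives (-2*x) dx ∧ dy ∧ dz
Collecting like 3-forms: d(omega) = (-2*x) dx ∧ dy ∧ dz.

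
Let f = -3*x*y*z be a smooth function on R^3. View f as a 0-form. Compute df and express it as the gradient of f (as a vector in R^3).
df = (-3*y*z) dx + (-3*x*z) dy + (-3*x*y) dz; grad f = (-3*y*z, -3*x*z, -3*x*y)

For a 0-form f, d f = (∂f/∂x) dx + (∂f/∂y) dy + (∂f/∂z) dz. The components of the vector representation are exactly the entries of grad f in Cartesian coordinates:
  ∂f/∂x = -3*y*z
  ∂f/∂y = -3*x*z
  ∂f/∂z = -3*x*y.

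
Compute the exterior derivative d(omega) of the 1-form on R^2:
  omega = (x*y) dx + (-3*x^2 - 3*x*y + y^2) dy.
d(omega) = (-7*x - 3*y) dx ∧ dy

For a 1-form omega = sum_i f_i dx_i, the exterior derivative is
  d(omega) = sum_{i < j} (∂f_j/∂x_i - ∂f_i/∂x_j) dx_i ∧ dx_j.
  coefficient of dx ∧ dy: ∂f_2/∂x - ∂f_1/∂y = ∂(-3*x^2 - 3*x*y + y^2)/∂x - ∂(x*y)/∂y = -7*x - 3*y
Assembling: d(omega) = (-7*x - 3*y) dx ∧ dy.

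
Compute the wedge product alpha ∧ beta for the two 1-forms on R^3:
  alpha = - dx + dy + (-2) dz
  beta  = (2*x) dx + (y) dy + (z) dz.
alpha ∧ beta = (-2*x - y) dx ∧ dy + (4*x - z) dx ∧ dz + (2*y + z) dy ∧ dz

Distribute the wedge, using dx_i ∧ dx_j = -dx_j ∧ dx_i and dx_i ∧ dx_i = 0. For each pair (i, j) with i < j, the coefficient of dx_i ∧ dx_j in alpha ∧ beta is (alpha_i * beta_j - alpha_j * beta_i). Collecting: alpha ∧ beta = (-2*x - y) dx ∧ dy + (4*x - z) dx ∧ dz + (2*y + z) dy ∧ dz.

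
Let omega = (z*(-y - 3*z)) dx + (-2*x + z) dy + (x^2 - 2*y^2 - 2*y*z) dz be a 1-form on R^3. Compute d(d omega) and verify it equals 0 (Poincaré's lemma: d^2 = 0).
d(d omega) = 0

Step 1: d omega = sum_{i<j} (∂f_j/∂x_i - ∂f_i/∂x_j) dx_i ∧ dx_j:
  coeff of dx ∧ dy: z - 2
  coeff of dx ∧ dz: 2*x + y + 6*z
  coeff of dy ∧ dz: -4*y - 2*z - 1
Step 2: Apply d again to each 2-form coefficient. The only possible 3-form in R^3 is dx ∧ dy ∧ dz, with coefficient
  ∂(coeff of dy∧dz)/∂x - ∂(coeff of dx∧dz)/∂y + ∂(coeff of dx∧dy)/∂z
  = ∂/∂x (-4*y - 2*z - 1) - ∂/∂y (2*x + y + 6*z) + ∂/∂z (z - 2).
Each of these terms simplifies to sums of mixed partials that cancel in pairs. The result is 0 (by equality of mixed partials for smooth functions — Schwarz / Clairaut).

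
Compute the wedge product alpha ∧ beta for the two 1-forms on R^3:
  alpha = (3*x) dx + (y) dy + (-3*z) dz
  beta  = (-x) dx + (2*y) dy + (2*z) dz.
alpha ∧ beta = (7*x*y) dx ∧ dy + (3*x*z) dx ∧ dz + (8*y*z) dy ∧ dz

Distribute the wedge, using dx_i ∧ dx_j = -dx_j ∧ dx_i and dx_i ∧ dx_i = 0. For each pair (i, j) with i < j, the coefficient of dx_i ∧ dx_j in alpha ∧ beta is (alpha_i * beta_j - alpha_j * beta_i). Collecting: alpha ∧ beta = (7*x*y) dx ∧ dy + (3*x*z) dx ∧ dz + (8*y*z) dy ∧ dz.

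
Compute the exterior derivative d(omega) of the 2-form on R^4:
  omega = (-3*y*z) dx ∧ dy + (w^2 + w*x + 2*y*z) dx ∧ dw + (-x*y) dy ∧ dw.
d(omega) = (-3*y) dx ∧ dy ∧ dz + (-y - 2*z) dx ∧ dy ∧ dw + (-2*y) dx ∧ dz ∧ dw

For a 2-form omega = sum_{i<j} g_{ij} dx_i ∧ dx_j, the exterior derivative is
  d(omega) = sum_{i<j} d(g_{ij}) ∧ dx_i ∧ dx_j = sum_{i<j, k} (∂g_{ij}/∂x_k) dx_k ∧ dx_i ∧ dx_j.
Expand each term, using dx_k ∧ dx_i ∧ dx_j = sgn(permutation) dx_{(a)} ∧ dx_{(b)} ∧ dx_{(c)} with (a < b < c) sorted:
  d(-3*y*z) includes (∂/∂z)(-3*y*z) dz = (-3*y) dz, which multiplied by dx ∧ dy gives (-3*y) dx ∧ dy ∧ dz
  d(w^2 + w*x + 2*y*z) includes (∂/∂y)(w^2 + w*x + 2*y*z) dy = (2*z) dy, which multiplied by dx ∧ dw gives (-2*z) dx ∧ dy ∧ dw
  d(w^2 + w*x + 2*y*z) includes (∂/∂z)(w^2 + w*x + 2*y*z) dz = (2*y) dz, which multiplied by dx ∧ dw gives (-2*y) dx ∧ dz ∧ dw
  d(-x*y) includes (∂/∂x)(-x*y) dx = (-y) dx, which multiplied by dy ∧ dw gives (-y) dx ∧ dy ∧ dw
Collecting like 3-forms: d(omega) = (-3*y) dx ∧ dy ∧ dz + (-y - 2*z) dx ∧ dy ∧ dw + (-2*y) dx ∧ dz ∧ dw.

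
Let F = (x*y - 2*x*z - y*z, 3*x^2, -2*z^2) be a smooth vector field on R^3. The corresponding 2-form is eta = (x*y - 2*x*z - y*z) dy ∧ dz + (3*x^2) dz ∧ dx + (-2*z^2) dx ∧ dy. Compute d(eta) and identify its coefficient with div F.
d(eta) = (y - 6*z) dx ∧ dy ∧ dz; div F = y - 6*z

For a 2-form in R^3 of the form above, applying d gives a 3-form with coefficient ∂P/∂x + ∂Q/∂y + ∂R/∂z:
  ∂P/∂x = y - 2*z
  ∂Q/∂y = 0
  ∂R/∂z = -4*z
Sum = y - 6*z, which is exactly div F.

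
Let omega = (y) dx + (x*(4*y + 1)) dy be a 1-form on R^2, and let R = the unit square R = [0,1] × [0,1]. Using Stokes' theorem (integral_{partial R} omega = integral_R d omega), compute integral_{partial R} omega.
integral_(partial R) omega = 2

Stokes: integral_partial_R omega = integral_R d omega with d omega = (∂Q/∂x - ∂P/∂y) dx ∧ dy.
  ∂Q/∂x = 4*y + 1
  ∂P/∂y = 1
  integrand = ∂Q/∂x - ∂P/∂y = 4*y.
Integrating over R: integral_0^1 integral_0^1 (4*y) dx dy = 2.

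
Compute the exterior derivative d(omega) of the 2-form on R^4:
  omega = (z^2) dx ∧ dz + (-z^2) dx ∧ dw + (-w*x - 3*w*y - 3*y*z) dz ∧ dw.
d(omega) = (-w + 2*z) dx ∧ dz ∧ dw + (-3*w - 3*z) dy ∧ dz ∧ dw

For a 2-form omega = sum_{i<j} g_{ij} dx_i ∧ dx_j, the exterior derivative is
  d(omega) = sum_{i<j} d(g_{ij}) ∧ dx_i ∧ dx_j = sum_{i<j, k} (∂g_{ij}/∂x_k) dx_k ∧ dx_i ∧ dx_j.
Expand each term, using dx_k ∧ dx_i ∧ dx_j = sgn(permutation) dx_{(a)} ∧ dx_{(b)} ∧ dx_{(c)} with (a < b < c) sorted:
  d(-z^2) includes (∂/∂z)(-z^2) dz = (-2*z) dz, which multiplied by dx ∧ dw gives (2*z) dx ∧ dz ∧ dw
  d(-w*x - 3*w*y - 3*y*z) includes (∂/∂x)(-w*x - 3*w*y - 3*y*z) dx = (-w) dx, which multiplied by dz ∧ dw gives (-w) dx ∧ dz ∧ dw
  d(-w*x - 3*w*y - 3*y*z) includes (∂/∂y)(-w*x - 3*w*y - 3*y*z) dy = (-3*w - 3*z) dy, which multiplied by dz ∧ dw gives (-3*w - 3*z) dy ∧ dz ∧ dw
Collecting like 3-forms: d(omega) = (-w + 2*z) dx ∧ dz ∧ dw + (-3*w - 3*z) dy ∧ dz ∧ dw.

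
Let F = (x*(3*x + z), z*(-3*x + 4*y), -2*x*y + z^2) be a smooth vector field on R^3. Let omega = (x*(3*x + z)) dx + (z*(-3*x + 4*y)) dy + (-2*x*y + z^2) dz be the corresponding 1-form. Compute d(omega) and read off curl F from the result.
d(omega) = (x - 4*y) dy ∧ dz + (x + 2*y) dz ∧ dx + (-3*z) dx ∧ dy; curl F = (x - 4*y, x + 2*y, -3*z)

d omega = sum_{i<j} (∂f_j/∂x_i - ∂f_i/∂x_j) dx_i ∧ dx_j. Under the identification (dy ∧ dz, dz ∧ dx, dx ∧ dy) ↔ (e_x, e_y, e_z), the coefficients are exactly the components of curl F. Compute:
  ∂R/∂y - ∂Q/∂z = (-2*x) - (-3*x + 4*y) = x - 4*y
  ∂P/∂z - ∂R/∂x = (x) - (-2*y) = x + 2*y
  ∂Q/∂x - ∂P/∂y = (-3*z) - (0) = -3*z.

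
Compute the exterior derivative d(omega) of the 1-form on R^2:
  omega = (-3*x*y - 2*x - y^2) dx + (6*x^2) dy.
d(omega) = (15*x + 2*y) dx ∧ dy

For a 1-form omega = sum_i f_i dx_i, the exterior derivative is
  d(omega) = sum_{i < j} (∂f_j/∂x_i - ∂f_i/∂x_j) dx_i ∧ dx_j.
  coefficient of dx ∧ dy: ∂f_2/∂x - ∂f_1/∂y = ∂(6*x^2)/∂x - ∂(-3*x*y - 2*x - y^2)/∂y = 15*x + 2*y
Assembling: d(omega) = (15*x + 2*y) dx ∧ dy.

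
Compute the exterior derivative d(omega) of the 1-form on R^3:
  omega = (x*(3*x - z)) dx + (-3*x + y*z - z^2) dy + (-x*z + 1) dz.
d(omega) = (-3) dx ∧ dy + (x - z) dx ∧ dz + (-y + 2*z) dy ∧ dz

For a 1-form omega = sum_i f_i dx_i, the exterior derivative is
  d(omega) = sum_{i < j} (∂f_j/∂x_i - ∂f_i/∂x_j) dx_i ∧ dx_j.
  coefficient of dx ∧ dy: ∂f_2/∂x - ∂f_1/∂y = ∂(-3*x + y*z - z^2)/∂x - ∂(x*(3*x - z))/∂y = -3
  coefficient of dx ∧ dz: ∂f_3/∂x - ∂f_1/∂z = ∂(-x*z + 1)/∂x - ∂(x*(3*x - z))/∂z = x - z
  coefficient of dy ∧ dz: ∂f_3/∂y - ∂f_2/∂z = ∂(-x*z + 1)/∂y - ∂(-3*x + y*z - z^2)/∂z = -y + 2*z
Assembling: d(omega) = (-3) dx ∧ dy + (x - z) dx ∧ dz + (-y + 2*z) dy ∧ dz.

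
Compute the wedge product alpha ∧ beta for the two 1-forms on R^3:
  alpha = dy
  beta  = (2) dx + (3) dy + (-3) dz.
alpha ∧ beta = (-2) dx ∧ dy + (-3) dy ∧ dz

Distribute the wedge, using dx_i ∧ dx_j = -dx_j ∧ dx_i and dx_i ∧ dx_i = 0. For each pair (i, j) with i < j, the coefficient of dx_i ∧ dx_j in alpha ∧ beta is (alpha_i * beta_j - alpha_j * beta_i). Collecting: alpha ∧ beta = (-2) dx ∧ dy + (-3) dy ∧ dz.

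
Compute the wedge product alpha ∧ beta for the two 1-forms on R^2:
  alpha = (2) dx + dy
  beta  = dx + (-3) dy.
alpha ∧ beta = (-7) dx ∧ dy

Distribute the wedge, using dx_i ∧ dx_j = -dx_j ∧ dx_i and dx_i ∧ dx_i = 0. For each pair (i, j) with i < j, the coefficient of dx_i ∧ dx_j in alpha ∧ beta is (alpha_i * beta_j - alpha_j * beta_i). Collecting: alpha ∧ beta = (-7) dx ∧ dy.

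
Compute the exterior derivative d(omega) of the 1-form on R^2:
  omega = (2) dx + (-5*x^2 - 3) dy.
d(omega) = (-10*x) dx ∧ dy

For a 1-form omega = sum_i f_i dx_i, the exterior derivative is
  d(omega) = sum_{i < j} (∂f_j/∂x_i - ∂f_i/∂x_j) dx_i ∧ dx_j.
  coefficient of dx ∧ dy: ∂f_2/∂x - ∂f_1/∂y = ∂(-5*x^2 - 3)/∂x - ∂(2)/∂y = -10*x
Assembling: d(omega) = (-10*x) dx ∧ dy.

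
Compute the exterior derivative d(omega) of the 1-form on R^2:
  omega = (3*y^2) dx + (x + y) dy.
d(omega) = (1 - 6*y) dx ∧ dy

For a 1-form omega = sum_i f_i dx_i, the exterior derivative is
  d(omega) = sum_{i < j} (∂f_j/∂x_i - ∂f_i/∂x_j) dx_i ∧ dx_j.
  coefficient of dx ∧ dy: ∂f_2/∂x - ∂f_1/∂y = ∂(x + y)/∂x - ∂(3*y^2)/∂y = 1 - 6*y
Assembling: d(omega) = (1 - 6*y) dx ∧ dy.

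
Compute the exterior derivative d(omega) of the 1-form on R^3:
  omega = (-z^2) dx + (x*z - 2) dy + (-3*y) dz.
d(omega) = (z) dx ∧ dy + (2*z) dx ∧ dz + (-x - 3) dy ∧ dz

For a 1-form omega = sum_i f_i dx_i, the exterior derivative is
  d(omega) = sum_{i < j} (∂f_j/∂x_i - ∂f_i/∂x_j) dx_i ∧ dx_j.
  coefficient of dx ∧ dy: ∂f_2/∂x - ∂f_1/∂y = ∂(x*z - 2)/∂x - ∂(-z^2)/∂y = z
  coefficient of dx ∧ dz: ∂f_3/∂x - ∂f_1/∂z = ∂(-3*y)/∂x - ∂(-z^2)/∂z = 2*z
  coefficient of dy ∧ dz: ∂f_3/∂y - ∂f_2/∂z = ∂(-3*y)/∂y - ∂(x*z - 2)/∂z = -x - 3
Assembling: d(omega) = (z) dx ∧ dy + (2*z) dx ∧ dz + (-x - 3) dy ∧ dz.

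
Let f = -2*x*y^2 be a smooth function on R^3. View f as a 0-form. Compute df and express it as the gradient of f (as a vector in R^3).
df = (-2*y^2) dx + (-4*x*y) dy + (0) dz; grad f = (-2*y^2, -4*x*y, 0)

For a 0-form f, d f = (∂f/∂x) dx + (∂f/∂y) dy + (∂f/∂z) dz. The components of the vector representation are exactly the entries of grad f in Cartesian coordinates:
  ∂f/∂x = -2*y^2
  ∂f/∂y = -4*x*y
  ∂f/∂z = 0.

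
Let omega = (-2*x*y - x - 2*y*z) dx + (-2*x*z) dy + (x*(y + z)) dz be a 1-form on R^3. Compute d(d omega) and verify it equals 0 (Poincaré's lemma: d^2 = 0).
d(d omega) = 0

Step 1: d omega = sum_{i<j} (∂f_j/∂x_i - ∂f_i/∂x_j) dx_i ∧ dx_j:
  coeff of dx ∧ dy: 2*x
  coeff of dx ∧ dz: 3*y + z
  coeff of dy ∧ dz: 3*x
Step 2: Apply d again to each 2-form coefficient. The only possible 3-form in R^3 is dx ∧ dy ∧ dz, with coefficient
  ∂(coeff of dy∧dz)/∂x - ∂(coeff of dx∧dz)/∂y + ∂(coeff of dx∧dy)/∂z
  = ∂/∂x (3*x) - ∂/∂y (3*y + z) + ∂/∂z (2*x).
Each of these terms simplifies to sums of mixed partials that cancel in pairs. The result is 0 (by equality of mixed partials for smooth functions — Schwarz / Clairaut).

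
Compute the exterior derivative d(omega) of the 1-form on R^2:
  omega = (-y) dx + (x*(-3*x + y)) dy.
d(omega) = (-6*x + y + 1) dx ∧ dy

For a 1-form omega = sum_i f_i dx_i, the exterior derivative is
  d(omega) = sum_{i < j} (∂f_j/∂x_i - ∂f_i/∂x_j) dx_i ∧ dx_j.
  coefficient of dx ∧ dy: ∂f_2/∂x - ∂f_1/∂y = ∂(x*(-3*x + y))/∂x - ∂(-y)/∂y = -6*x + y + 1
Assembling: d(omega) = (-6*x + y + 1) dx ∧ dy.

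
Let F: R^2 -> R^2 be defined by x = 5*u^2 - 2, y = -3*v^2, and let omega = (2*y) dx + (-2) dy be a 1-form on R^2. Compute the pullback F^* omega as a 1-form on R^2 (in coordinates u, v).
F^* omega = (-60*u*v^2) du + (12*v) dv

Using F^*(f dg) = (f ∘ F) d(g ∘ F), substitute each coordinate x_i by F_i(u, v) in f_i, and replace dx_i by d F_i = (∂F_i/∂u) du + (∂F_i/∂v) dv.
  For the x component: f_1(F) = -6*v^2; d F_1 = (10*u) du + (0) dv
  For the y component: f_2(F) = -2; d F_2 = (0) du + (-6*v) dv
Combining and collecting du, dv coefficients:
  coeff of du: -60*u*v^2
  coeff of dv: 12*v
F^* omega = (-60*u*v^2) du + (12*v) dv.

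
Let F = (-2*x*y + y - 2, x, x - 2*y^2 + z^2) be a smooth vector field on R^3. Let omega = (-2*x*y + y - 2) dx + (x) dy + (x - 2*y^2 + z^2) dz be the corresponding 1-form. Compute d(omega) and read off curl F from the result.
d(omega) = (-4*y) dy ∧ dz + (-1) dz ∧ dx + (2*x) dx ∧ dy; curl F = (-4*y, -1, 2*x)

d omega = sum_{i<j} (∂f_j/∂x_i - ∂f_i/∂x_j) dx_i ∧ dx_j. Under the identification (dy ∧ dz, dz ∧ dx, dx ∧ dy) ↔ (e_x, e_y, e_z), the coefficients are exactly the components of curl F. Compute:
  ∂R/∂y - ∂Q/∂z = (-4*y) - (0) = -4*y
  ∂P/∂z - ∂R/∂x = (0) - (1) = -1
  ∂Q/∂x - ∂P/∂y = (1) - (1 - 2*x) = 2*x.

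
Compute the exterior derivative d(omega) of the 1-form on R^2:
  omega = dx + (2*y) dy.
d(omega) = 0

For a 1-form omega = sum_i f_i dx_i, the exterior derivative is
  d(omega) = sum_{i < j} (∂f_j/∂x_i - ∂f_i/∂x_j) dx_i ∧ dx_j.

Assembling: d(omega) = 0.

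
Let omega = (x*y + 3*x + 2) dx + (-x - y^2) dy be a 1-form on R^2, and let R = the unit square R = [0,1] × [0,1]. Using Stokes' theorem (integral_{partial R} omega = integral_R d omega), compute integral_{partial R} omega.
integral_(partial R) omega = -3/2

Stokes: integral_partial_R omega = integral_R d omega with d omega = (∂Q/∂x - ∂P/∂y) dx ∧ dy.
  ∂Q/∂x = -1
  ∂P/∂y = x
  integrand = ∂Q/∂x - ∂P/∂y = -x - 1.
Integrating over R: integral_0^1 integral_0^1 (-x - 1) dx dy = -3/2.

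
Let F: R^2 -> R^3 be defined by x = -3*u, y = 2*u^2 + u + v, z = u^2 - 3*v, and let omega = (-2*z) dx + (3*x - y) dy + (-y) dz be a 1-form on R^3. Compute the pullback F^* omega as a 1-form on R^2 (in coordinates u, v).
F^* omega = (-12*u^3 - 38*u^2 - 6*u*v - 10*u - 19*v) du + (4*u^2 - 7*u + 2*v) dv

Using F^*(f dg) = (f ∘ F) d(g ∘ F), substitute each coordinate x_i by F_i(u, v) in f_i, and replace dx_i by d F_i = (∂F_i/∂u) du + (∂F_i/∂v) dv.
  For the x component: f_1(F) = -2*u^2 + 6*v; d F_1 = (-3) du + (0) dv
  For the y component: f_2(F) = -2*u^2 - 10*u - v; d F_2 = (4*u + 1) du + (1) dv
  For the z component: f_3(F) = -2*u^2 - u - v; d F_3 = (2*u) du + (-3) dv
Combining and collecting du, dv coefficients:
  coeff of du: -12*u^3 - 38*u^2 - 6*u*v - 10*u - 19*v
  coeff of dv: 4*u^2 - 7*u + 2*v
F^* omega = (-12*u^3 - 38*u^2 - 6*u*v - 10*u - 19*v) du + (4*u^2 - 7*u + 2*v) dv.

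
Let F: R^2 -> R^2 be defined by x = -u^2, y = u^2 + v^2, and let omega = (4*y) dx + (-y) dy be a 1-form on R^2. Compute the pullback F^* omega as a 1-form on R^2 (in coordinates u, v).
F^* omega = (10*u*(-u^2 - v^2)) du + (2*v*(-u^2 - v^2)) dv

Using F^*(f dg) = (f ∘ F) d(g ∘ F), substitute each coordinate x_i by F_i(u, v) in f_i, and replace dx_i by d F_i = (∂F_i/∂u) du + (∂F_i/∂v) dv.
  For the x component: f_1(F) = 4*u^2 + 4*v^2; d F_1 = (-2*u) du + (0) dv
  For the y component: f_2(F) = -u^2 - v^2; d F_2 = (2*u) du + (2*v) dv
Combining and collecting du, dv coefficients:
  coeff of du: 10*u*(-u^2 - v^2)
  coeff of dv: 2*v*(-u^2 - v^2)
F^* omega = (10*u*(-u^2 - v^2)) du + (2*v*(-u^2 - v^2)) dv.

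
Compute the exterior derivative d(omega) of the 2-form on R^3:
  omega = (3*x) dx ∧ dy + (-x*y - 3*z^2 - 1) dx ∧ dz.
d(omega) = (x) dx ∧ dy ∧ dz

For a 2-form omega = sum_{i<j} g_{ij} dx_i ∧ dx_j, the exterior derivative is
  d(omega) = sum_{i<j} d(g_{ij}) ∧ dx_i ∧ dx_j = sum_{i<j, k} (∂g_{ij}/∂x_k) dx_k ∧ dx_i ∧ dx_j.
Expand each term, using dx_k ∧ dx_i ∧ dx_j = sgn(permutation) dx_{(a)} ∧ dx_{(b)} ∧ dx_{(c)} with (a < b < c) sorted:
  d(-x*y - 3*z^2 - 1) includes (∂/∂y)(-x*y - 3*z^2 - 1) dy = (-x) dy, which multiplied by dx ∧ dz gives (x) dx ∧ dy ∧ dz
Collecting like 3-forms: d(omega) = (x) dx ∧ dy ∧ dz.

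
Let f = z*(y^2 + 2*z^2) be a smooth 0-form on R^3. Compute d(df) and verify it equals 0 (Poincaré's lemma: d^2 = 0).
d(df) = 0

Step 1: df = sum_i (∂f/∂x_i) dx_i = (0) dx + (2*y*z) dy + (y^2 + 6*z^2) dz.
Step 2: Apply d again. Using the 1-form formula, the coefficient of dx ∧ dy in d(df) is ∂^2 f/∂x ∂y - ∂^2 f/∂y ∂x = (0) - (0) = 0 (equality of mixed partials for smooth f).
Similarly for dx ∧ dz and dy ∧ dz — all coefficients vanish. So d(df) = 0.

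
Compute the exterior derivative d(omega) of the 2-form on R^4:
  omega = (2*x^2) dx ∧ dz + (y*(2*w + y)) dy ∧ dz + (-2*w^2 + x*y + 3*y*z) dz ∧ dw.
d(omega) = (x + 2*y + 3*z) dy ∧ dz ∧ dw + (y) dx ∧ dz ∧ dw

For a 2-form omega = sum_{i<j} g_{ij} dx_i ∧ dx_j, the exterior derivative is
  d(omega) = sum_{i<j} d(g_{ij}) ∧ dx_i ∧ dx_j = sum_{i<j, k} (∂g_{ij}/∂x_k) dx_k ∧ dx_i ∧ dx_j.
Expand each term, using dx_k ∧ dx_i ∧ dx_j = sgn(permutation) dx_{(a)} ∧ dx_{(b)} ∧ dx_{(c)} with (a < b < c) sorted:
  d(y*(2*w + y)) includes (∂/∂w)(y*(2*w + y)) dw = (2*y) dw, which multiplied by dy ∧ dz gives (2*y) dy ∧ dz ∧ dw
  d(-2*w^2 + x*y + 3*y*z) includes (∂/∂x)(-2*w^2 + x*y + 3*y*z) dx = (y) dx, which multiplied by dz ∧ dw gives (y) dx ∧ dz ∧ dw
  d(-2*w^2 + x*y + 3*y*z) includes (∂/∂y)(-2*w^2 + x*y + 3*y*z) dy = (x + 3*z) dy, which multiplied by dz ∧ dw gives (x + 3*z) dy ∧ dz ∧ dw
Collecting like 3-forms: d(omega) = (x + 2*y + 3*z) dy ∧ dz ∧ dw + (y) dx ∧ dz ∧ dw.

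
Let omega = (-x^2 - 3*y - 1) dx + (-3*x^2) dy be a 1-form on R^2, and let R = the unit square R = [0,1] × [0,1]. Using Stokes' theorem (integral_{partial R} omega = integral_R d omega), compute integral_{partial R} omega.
integral_(partial R) omega = 0

Stokes: integral_partial_R omega = integral_R d omega with d omega = (∂Q/∂x - ∂P/∂y) dx ∧ dy.
  ∂Q/∂x = -6*x
  ∂P/∂y = -3
  integrand = ∂Q/∂x - ∂P/∂y = 3 - 6*x.
Integrating over R: integral_0^1 integral_0^1 (3 - 6*x) dx dy = 0.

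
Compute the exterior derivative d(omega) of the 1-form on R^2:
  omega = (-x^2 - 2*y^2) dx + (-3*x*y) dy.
d(omega) = (y) dx ∧ dy

For a 1-form omega = sum_i f_i dx_i, the exterior derivative is
  d(omega) = sum_{i < j} (∂f_j/∂x_i - ∂f_i/∂x_j) dx_i ∧ dx_j.
  coefficient of dx ∧ dy: ∂f_2/∂x - ∂f_1/∂y = ∂(-3*x*y)/∂x - ∂(-x^2 - 2*y^2)/∂y = y
Assembling: d(omega) = (y) dx ∧ dy.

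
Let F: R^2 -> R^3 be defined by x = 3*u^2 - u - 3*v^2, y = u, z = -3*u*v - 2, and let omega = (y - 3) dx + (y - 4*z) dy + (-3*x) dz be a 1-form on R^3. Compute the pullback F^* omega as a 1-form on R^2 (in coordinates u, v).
F^* omega = (27*u^2*v + 6*u^2 + 3*u*v - 18*u - 27*v^3 + 11) du + (27*u^3 - 9*u^2 - 27*u*v^2 - 6*u*v + 18*v) dv

Using F^*(f dg) = (f ∘ F) d(g ∘ F), substitute each coordinate x_i by F_i(u, v) in f_i, and replace dx_i by d F_i = (∂F_i/∂u) du + (∂F_i/∂v) dv.
  For the x component: f_1(F) = u - 3; d F_1 = (6*u - 1) du + (-6*v) dv
  For the y component: f_2(F) = 12*u*v + u + 8; d F_2 = (1) du + (0) dv
  For the z component: f_3(F) = -9*u^2 + 3*u + 9*v^2; d F_3 = (-3*v) du + (-3*u) dv
Combining and collecting du, dv coefficients:
  coeff of du: 27*u^2*v + 6*u^2 + 3*u*v - 18*u - 27*v^3 + 11
  coeff of dv: 27*u^3 - 9*u^2 - 27*u*v^2 - 6*u*v + 18*v
F^* omega = (27*u^2*v + 6*u^2 + 3*u*v - 18*u - 27*v^3 + 11) du + (27*u^3 - 9*u^2 - 27*u*v^2 - 6*u*v + 18*v) dv.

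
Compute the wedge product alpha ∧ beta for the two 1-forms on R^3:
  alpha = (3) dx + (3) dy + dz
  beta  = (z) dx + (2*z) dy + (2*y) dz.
alpha ∧ beta = (3*z) dx ∧ dy + (6*y - z) dx ∧ dz + (6*y - 2*z) dy ∧ dz

Distribute the wedge, using dx_i ∧ dx_j = -dx_j ∧ dx_i and dx_i ∧ dx_i = 0. For each pair (i, j) with i < j, the coefficient of dx_i ∧ dx_j in alpha ∧ beta is (alpha_i * beta_j - alpha_j * beta_i). Collecting: alpha ∧ beta = (3*z) dx ∧ dy + (6*y - z) dx ∧ dz + (6*y - 2*z) dy ∧ dz.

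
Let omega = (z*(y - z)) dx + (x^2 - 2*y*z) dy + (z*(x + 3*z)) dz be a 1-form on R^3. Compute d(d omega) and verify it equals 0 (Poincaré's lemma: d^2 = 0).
d(d omega) = 0

Step 1: d omega = sum_{i<j} (∂f_j/∂x_i - ∂f_i/∂x_j) dx_i ∧ dx_j:
  coeff of dx ∧ dy: 2*x - z
  coeff of dx ∧ dz: -y + 3*z
  coeff of dy ∧ dz: 2*y
Step 2: Apply d again to each 2-form coefficient. The only possible 3-form in R^3 is dx ∧ dy ∧ dz, with coefficient
  ∂(coeff of dy∧dz)/∂x - ∂(coeff of dx∧dz)/∂y + ∂(coeff of dx∧dy)/∂z
  = ∂/∂x (2*y) - ∂/∂y (-y + 3*z) + ∂/∂z (2*x - z).
Each of these terms simplifies to sums of mixed partials that cancel in pairs. The result is 0 (by equality of mixed partials for smooth functions — Schwarz / Clairaut).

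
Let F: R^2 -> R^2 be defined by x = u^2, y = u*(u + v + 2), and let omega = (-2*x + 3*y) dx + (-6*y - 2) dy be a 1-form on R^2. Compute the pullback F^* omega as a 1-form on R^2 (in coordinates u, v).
F^* omega = (-10*u^3 - 12*u^2*v - 24*u^2 - 6*u*v^2 - 24*u*v - 28*u - 2*v - 4) du + (2*u*(-3*u^2 - 3*u*v - 6*u - 1)) dv

Using F^*(f dg) = (f ∘ F) d(g ∘ F), substitute each coordinate x_i by F_i(u, v) in f_i, and replace dx_i by d F_i = (∂F_i/∂u) du + (∂F_i/∂v) dv.
  For the x component: f_1(F) = u*(u + 3*v + 6); d F_1 = (2*u) du + (0) dv
  For the y component: f_2(F) = -6*u^2 - 6*u*v - 12*u - 2; d F_2 = (2*u + v + 2) du + (u) dv
Combining and collecting du, dv coefficients:
  coeff of du: -10*u^3 - 12*u^2*v - 24*u^2 - 6*u*v^2 - 24*u*v - 28*u - 2*v - 4
  coeff of dv: 2*u*(-3*u^2 - 3*u*v - 6*u - 1)
F^* omega = (-10*u^3 - 12*u^2*v - 24*u^2 - 6*u*v^2 - 24*u*v - 28*u - 2*v - 4) du + (2*u*(-3*u^2 - 3*u*v - 6*u - 1)) dv.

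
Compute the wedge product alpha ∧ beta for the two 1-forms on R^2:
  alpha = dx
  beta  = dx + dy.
alpha ∧ beta = (1) dx ∧ dy

Distribute the wedge, using dx_i ∧ dx_j = -dx_j ∧ dx_i and dx_i ∧ dx_i = 0. For each pair (i, j) with i < j, the coefficient of dx_i ∧ dx_j in alpha ∧ beta is (alpha_i * beta_j - alpha_j * beta_i). Collecting: alpha ∧ beta = (1) dx ∧ dy.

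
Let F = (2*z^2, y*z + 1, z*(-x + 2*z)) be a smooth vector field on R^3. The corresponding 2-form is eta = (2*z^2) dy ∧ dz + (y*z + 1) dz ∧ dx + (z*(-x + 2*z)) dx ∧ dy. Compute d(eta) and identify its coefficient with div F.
d(eta) = (-x + 5*z) dx ∧ dy ∧ dz; div F = -x + 5*z

For a 2-form in R^3 of the form above, applying d gives a 3-form with coefficient ∂P/∂x + ∂Q/∂y + ∂R/∂z:
  ∂P/∂x = 0
  ∂Q/∂y = z
  ∂R/∂z = -x + 4*z
Sum = -x + 5*z, which is exactly div F.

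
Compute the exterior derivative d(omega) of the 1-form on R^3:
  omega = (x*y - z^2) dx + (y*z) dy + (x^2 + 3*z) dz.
d(omega) = (-x) dx ∧ dy + (2*x + 2*z) dx ∧ dz + (-y) dy ∧ dz

For a 1-form omega = sum_i f_i dx_i, the exterior derivative is
  d(omega) = sum_{i < j} (∂f_j/∂x_i - ∂f_i/∂x_j) dx_i ∧ dx_j.
  coefficient of dx ∧ dy: ∂f_2/∂x - ∂f_1/∂y = ∂(y*z)/∂x - ∂(x*y - z^2)/∂y = -x
  coefficient of dx ∧ dz: ∂f_3/∂x - ∂f_1/∂z = ∂(x^2 + 3*z)/∂x - ∂(x*y - z^2)/∂z = 2*x + 2*z
  coefficient of dy ∧ dz: ∂f_3/∂y - ∂f_2/∂z = ∂(x^2 + 3*z)/∂y - ∂(y*z)/∂z = -y
Assembling: d(omega) = (-x) dx ∧ dy + (2*x + 2*z) dx ∧ dz + (-y) dy ∧ dz.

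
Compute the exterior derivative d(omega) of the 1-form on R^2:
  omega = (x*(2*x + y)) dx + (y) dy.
d(omega) = (-x) dx ∧ dy

For a 1-form omega = sum_i f_i dx_i, the exterior derivative is
  d(omega) = sum_{i < j} (∂f_j/∂x_i - ∂f_i/∂x_j) dx_i ∧ dx_j.
  coefficient of dx ∧ dy: ∂f_2/∂x - ∂f_1/∂y = ∂(y)/∂x - ∂(x*(2*x + y))/∂y = -x
Assembling: d(omega) = (-x) dx ∧ dy.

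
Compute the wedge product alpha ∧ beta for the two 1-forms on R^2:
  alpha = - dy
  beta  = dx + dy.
alpha ∧ beta = (1) dx ∧ dy

Distribute the wedge, using dx_i ∧ dx_j = -dx_j ∧ dx_i and dx_i ∧ dx_i = 0. For each pair (i, j) with i < j, the coefficient of dx_i ∧ dx_j in alpha ∧ beta is (alpha_i * beta_j - alpha_j * beta_i). Collecting: alpha ∧ beta = (1) dx ∧ dy.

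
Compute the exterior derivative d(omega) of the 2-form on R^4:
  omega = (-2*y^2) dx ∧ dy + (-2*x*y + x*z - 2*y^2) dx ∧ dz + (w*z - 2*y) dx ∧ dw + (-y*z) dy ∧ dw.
d(omega) = (2*x + 4*y) dx ∧ dy ∧ dz + (2) dx ∧ dy ∧ dw + (-w) dx ∧ dz ∧ dw + (y) dy ∧ dz ∧ dw

For a 2-form omega = sum_{i<j} g_{ij} dx_i ∧ dx_j, the exterior derivative is
  d(omega) = sum_{i<j} d(g_{ij}) ∧ dx_i ∧ dx_j = sum_{i<j, k} (∂g_{ij}/∂x_k) dx_k ∧ dx_i ∧ dx_j.
Expand each term, using dx_k ∧ dx_i ∧ dx_j = sgn(permutation) dx_{(a)} ∧ dx_{(b)} ∧ dx_{(c)} with (a < b < c) sorted:
  d(-2*x*y + x*z - 2*y^2) includes (∂/∂y)(-2*x*y + x*z - 2*y^2) dy = (-2*x - 4*y) dy, which multiplied by dx ∧ dz gives (2*x + 4*y) dx ∧ dy ∧ dz
  d(w*z - 2*y) includes (∂/∂y)(w*z - 2*y) dy = (-2) dy, which multiplied by dx ∧ dw gives (2) dx ∧ dy ∧ dw
  d(w*z - 2*y) includes (∂/∂z)(w*z - 2*y) dz = (w) dz, which multiplied by dx ∧ dw gives (-w) dx ∧ dz ∧ dw
  d(-y*z) includes (∂/∂z)(-y*z) dz = (-y) dz, which multiplied by dy ∧ dw gives (y) dy ∧ dz ∧ dw
Collecting like 3-forms: d(omega) = (2*x + 4*y) dx ∧ dy ∧ dz + (2) dx ∧ dy ∧ dw + (-w) dx ∧ dz ∧ dw + (y) dy ∧ dz ∧ dw.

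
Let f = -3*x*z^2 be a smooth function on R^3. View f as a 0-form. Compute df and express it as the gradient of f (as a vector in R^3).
df = (-3*z^2) dx + (0) dy + (-6*x*z) dz; grad f = (-3*z^2, 0, -6*x*z)

For a 0-form f, d f = (∂f/∂x) dx + (∂f/∂y) dy + (∂f/∂z) dz. The components of the vector representation are exactly the entries of grad f in Cartesian coordinates:
  ∂f/∂x = -3*z^2
  ∂f/∂y = 0
  ∂f/∂z = -6*x*z.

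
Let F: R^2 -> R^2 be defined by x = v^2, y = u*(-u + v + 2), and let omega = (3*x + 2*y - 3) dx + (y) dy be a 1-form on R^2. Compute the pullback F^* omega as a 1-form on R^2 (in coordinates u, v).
F^* omega = (u*(2*u^2 - 3*u*v - 6*u + v^2 + 4*v + 4)) du + (-u^3 - 3*u^2*v + 2*u^2 + 4*u*v^2 + 8*u*v + 6*v^3 - 6*v) dv

Using F^*(f dg) = (f ∘ F) d(g ∘ F), substitute each coordinate x_i by F_i(u, v) in f_i, and replace dx_i by d F_i = (∂F_i/∂u) du + (∂F_i/∂v) dv.
  For the x component: f_1(F) = -2*u^2 + 2*u*v + 4*u + 3*v^2 - 3; d F_1 = (0) du + (2*v) dv
  For the y component: f_2(F) = u*(-u + v + 2); d F_2 = (-2*u + v + 2) du + (u) dv
Combining and collecting du, dv coefficients:
  coeff of du: u*(2*u^2 - 3*u*v - 6*u + v^2 + 4*v + 4)
  coeff of dv: -u^3 - 3*u^2*v + 2*u^2 + 4*u*v^2 + 8*u*v + 6*v^3 - 6*v
F^* omega = (u*(2*u^2 - 3*u*v - 6*u + v^2 + 4*v + 4)) du + (-u^3 - 3*u^2*v + 2*u^2 + 4*u*v^2 + 8*u*v + 6*v^3 - 6*v) dv.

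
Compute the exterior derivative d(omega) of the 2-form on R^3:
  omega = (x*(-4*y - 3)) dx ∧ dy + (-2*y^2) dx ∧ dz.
d(omega) = (4*y) dx ∧ dy ∧ dz

For a 2-form omega = sum_{i<j} g_{ij} dx_i ∧ dx_j, the exterior derivative is
  d(omega) = sum_{i<j} d(g_{ij}) ∧ dx_i ∧ dx_j = sum_{i<j, k} (∂g_{ij}/∂x_k) dx_k ∧ dx_i ∧ dx_j.
Expand each term, using dx_k ∧ dx_i ∧ dx_j = sgn(permutation) dx_{(a)} ∧ dx_{(b)} ∧ dx_{(c)} with (a < b < c) sorted:
  d(-2*y^2) includes (∂/∂y)(-2*y^2) dy = (-4*y) dy, which multiplied by dx ∧ dz gives (4*y) dx ∧ dy ∧ dz
Collecting like 3-forms: d(omega) = (4*y) dx ∧ dy ∧ dz.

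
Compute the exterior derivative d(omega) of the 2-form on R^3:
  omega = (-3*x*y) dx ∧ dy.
d(omega) = 0

For a 2-form omega = sum_{i<j} g_{ij} dx_i ∧ dx_j, the exterior derivative is
  d(omega) = sum_{i<j} d(g_{ij}) ∧ dx_i ∧ dx_j = sum_{i<j, k} (∂g_{ij}/∂x_k) dx_k ∧ dx_i ∧ dx_j.
Expand each term, using dx_k ∧ dx_i ∧ dx_j = sgn(permutation) dx_{(a)} ∧ dx_{(b)} ∧ dx_{(c)} with (a < b < c) sorted:

Collecting like 3-forms: d(omega) = 0.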